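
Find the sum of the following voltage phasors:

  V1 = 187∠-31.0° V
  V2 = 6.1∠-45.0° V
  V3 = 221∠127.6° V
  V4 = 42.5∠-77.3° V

Step 1 — Convert each phasor to rectangular form:
  V1 = 187·(cos(-31.0°) + j·sin(-31.0°)) = 160.3 - j96.31 V
  V2 = 6.1·(cos(-45.0°) + j·sin(-45.0°)) = 4.313 - j4.313 V
  V3 = 221·(cos(127.6°) + j·sin(127.6°)) = -134.8 + j175.1 V
  V4 = 42.5·(cos(-77.3°) + j·sin(-77.3°)) = 9.343 - j41.46 V
Step 2 — Sum components: V_total = 39.11 + j33.01 V.
Step 3 — Convert to polar: |V_total| = 51.18 V, ∠V_total = 40.2°.

V_total = 51.18∠40.2° V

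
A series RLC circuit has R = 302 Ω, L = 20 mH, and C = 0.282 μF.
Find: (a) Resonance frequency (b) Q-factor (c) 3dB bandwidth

Step 1 — Resonance condition Im(Z)=0 gives ω₀ = 1/√(LC).
Step 2 — ω₀ = 1/√(0.02·2.82e-07) = 1.332e+04 rad/s.
Step 3 — f₀ = ω₀/(2π) = 2119 Hz.
Step 4 — Series Q: Q = ω₀L/R = 1.332e+04·0.02/302 = 0.8818.
Step 5 — 3dB bandwidth: Δω = ω₀/Q = 1.51e+04 rad/s; BW = Δω/(2π) = 2403 Hz.

(a) f₀ = 2119 Hz  (b) Q = 0.8818  (c) BW = 2403 Hz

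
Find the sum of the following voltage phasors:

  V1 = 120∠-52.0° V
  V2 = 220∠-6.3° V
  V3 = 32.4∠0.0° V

Step 1 — Convert each phasor to rectangular form:
  V1 = 120·(cos(-52.0°) + j·sin(-52.0°)) = 73.88 - j94.56 V
  V2 = 220·(cos(-6.3°) + j·sin(-6.3°)) = 218.7 - j24.14 V
  V3 = 32.4·(cos(0.0°) + j·sin(0.0°)) = 32.4 V
Step 2 — Sum components: V_total = 325 - j118.7 V.
Step 3 — Convert to polar: |V_total| = 346 V, ∠V_total = -20.1°.

V_total = 346∠-20.1° V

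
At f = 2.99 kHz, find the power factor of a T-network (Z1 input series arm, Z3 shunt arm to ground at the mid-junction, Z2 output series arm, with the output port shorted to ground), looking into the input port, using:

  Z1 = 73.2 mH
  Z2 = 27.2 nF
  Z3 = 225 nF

Step 1 — Angular frequency: ω = 2π·f = 2π·2990 = 1.879e+04 rad/s.
Step 2 — Component impedances:
  Z1: Z = jωL = j·1.879e+04·0.0732 = 0 + j1375 Ω
  Z2: Z = 1/(jωC) = -j/(ω·C) = 0 - j1957 Ω
  Z3: Z = 1/(jωC) = -j/(ω·C) = 0 - j236.6 Ω
Step 3 — With the output port shorted to ground, the output series arm Z2 runs from the junction to ground; the shunt arm Z3 also runs from the junction to ground. They appear in parallel: Z3 || Z2 = 0 - j211.1 Ω.
Step 4 — Series with input arm Z1: Z_in = Z1 + (Z3 || Z2) = 0 + j1164 Ω = 1164∠90.0° Ω.
Step 5 — Power factor: PF = cos(φ) = Re(Z)/|Z| = 0/1164 = 0.
Step 6 — Type: Im(Z) = 1164 ⇒ lagging (phase φ = 90.0°).

PF = 0 (lagging, φ = 90.0°)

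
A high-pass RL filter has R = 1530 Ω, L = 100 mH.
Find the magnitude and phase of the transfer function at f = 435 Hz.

Step 1 — Angular frequency: ω = 2π·435 = 2733 rad/s.
Step 2 — Transfer function: H(jω) = jωL/(R + jωL).
Step 3 — Numerator jωL = j·273.3; denominator R + jωL = 1530 + j273.3.
Step 4 — H = 0.03093 + j0.1731.
Step 5 — Magnitude: |H| = 0.1759 (-15.1 dB); phase: φ = 79.9°.

|H| = 0.1759 (-15.1 dB), φ = 79.9°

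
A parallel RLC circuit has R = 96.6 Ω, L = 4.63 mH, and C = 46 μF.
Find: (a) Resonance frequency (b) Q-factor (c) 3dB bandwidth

Step 1 — Resonance: ω₀ = 1/√(LC) = 1/√(0.00463·4.6e-05) = 2167 rad/s.
Step 2 — f₀ = ω₀/(2π) = 344.9 Hz.
Step 3 — Parallel Q: Q = R/(ω₀L) = 96.6/(2167·0.00463) = 9.629.
Step 4 — Bandwidth: Δω = ω₀/Q = 225 rad/s; BW = Δω/(2π) = 35.82 Hz.

(a) f₀ = 344.9 Hz  (b) Q = 9.629  (c) BW = 35.82 Hz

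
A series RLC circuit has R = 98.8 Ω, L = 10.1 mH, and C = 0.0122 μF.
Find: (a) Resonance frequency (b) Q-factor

Step 1 — Resonance condition Im(Z)=0 gives ω₀ = 1/√(LC).
Step 2 — ω₀ = 1/√(0.0101·1.22e-08) = 9.009e+04 rad/s.
Step 3 — f₀ = ω₀/(2π) = 1.434e+04 Hz.
Step 4 — Series Q: Q = ω₀L/R = 9.009e+04·0.0101/98.8 = 9.209.

(a) f₀ = 1.434e+04 Hz  (b) Q = 9.209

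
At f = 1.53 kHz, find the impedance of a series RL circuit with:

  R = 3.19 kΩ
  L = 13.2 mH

Step 1 — Angular frequency: ω = 2π·f = 2π·1530 = 9613 rad/s.
Step 2 — Component impedances:
  R: Z = R = 3190 Ω
  L: Z = jωL = j·9613·0.0132 = 0 + j126.9 Ω
Step 3 — Series combination: Z_total = R + L = 3190 + j126.9 Ω = 3193∠2.3° Ω.

Z = 3190 + j126.9 Ω = 3193∠2.3° Ω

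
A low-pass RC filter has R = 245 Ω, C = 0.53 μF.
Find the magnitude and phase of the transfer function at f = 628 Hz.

Step 1 — Angular frequency: ω = 2π·628 = 3946 rad/s.
Step 2 — Transfer function: H(jω) = 1/(1 + jωRC).
Step 3 — Denominator: 1 + jωRC = 1 + j·3946·245·5.3e-07 = 1 + j0.5124.
Step 4 — H = 0.7921 - j0.4058.
Step 5 — Magnitude: |H| = 0.89 (-1.0 dB); phase: φ = -27.1°.

|H| = 0.89 (-1.0 dB), φ = -27.1°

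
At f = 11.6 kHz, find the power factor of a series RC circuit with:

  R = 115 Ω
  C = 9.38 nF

Step 1 — Angular frequency: ω = 2π·f = 2π·1.16e+04 = 7.288e+04 rad/s.
Step 2 — Component impedances:
  R: Z = R = 115 Ω
  C: Z = 1/(jωC) = -j/(ω·C) = 0 - j1463 Ω
Step 3 — Series combination: Z_total = R + C = 115 - j1463 Ω = 1467∠-85.5° Ω.
Step 4 — Power factor: PF = cos(φ) = Re(Z)/|Z| = 115/1467.2 = 0.07838.
Step 5 — Type: Im(Z) = -1463 ⇒ leading (phase φ = -85.5°).

PF = 0.07838 (leading, φ = -85.5°)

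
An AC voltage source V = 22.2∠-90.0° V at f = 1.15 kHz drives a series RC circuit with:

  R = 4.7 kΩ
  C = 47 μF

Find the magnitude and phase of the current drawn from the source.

Step 1 — Angular frequency: ω = 2π·f = 2π·1150 = 7226 rad/s.
Step 2 — Component impedances:
  R: Z = R = 4700 Ω
  C: Z = 1/(jωC) = -j/(ω·C) = 0 - j2.945 Ω
Step 3 — Series combination: Z_total = R + C = 4700 - j2.945 Ω = 4700∠-0.0° Ω.
Step 4 — Source phasor: V = 22.2∠-90.0° V = 0 - j22.2 V.
Step 5 — Ohm's law: I = V / Z_total = (0 - j22.2) / (4700 - j2.945) = 2.959e-06 - j0.004723 A.
Step 6 — Convert to polar: |I| = 0.004723 A, ∠I = -90.0°.

I = 0.004723∠-90.0° A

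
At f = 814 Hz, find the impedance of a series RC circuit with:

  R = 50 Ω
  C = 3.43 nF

Step 1 — Angular frequency: ω = 2π·f = 2π·814 = 5115 rad/s.
Step 2 — Component impedances:
  R: Z = R = 50 Ω
  C: Z = 1/(jωC) = -j/(ω·C) = 0 - j5.7e+04 Ω
Step 3 — Series combination: Z_total = R + C = 50 - j5.7e+04 Ω = 5.7e+04∠-89.9° Ω.

Z = 50 - j5.7e+04 Ω = 5.7e+04∠-89.9° Ω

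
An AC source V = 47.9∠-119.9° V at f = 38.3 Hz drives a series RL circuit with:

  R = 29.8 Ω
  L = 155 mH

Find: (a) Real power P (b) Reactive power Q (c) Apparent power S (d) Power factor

Step 1 — Angular frequency: ω = 2π·f = 2π·38.3 = 240.6 rad/s.
Step 2 — Component impedances:
  R: Z = R = 29.8 Ω
  L: Z = jωL = j·240.6·0.155 = 0 + j37.3 Ω
Step 3 — Series combination: Z_total = R + L = 29.8 + j37.3 Ω = 47.74∠51.4° Ω.
Step 4 — Source phasor: V = 47.9∠-119.9° V = -23.88 - j41.52 V.
Step 5 — Current: I = V / Z = -0.9917 - j0.1521 A = 1.003∠-171.3° A.
Step 6 — Complex power: S = V·I* = 30 + j37.55 VA.
Step 7 — Real power: P = Re(S) = 30 W.
Step 8 — Reactive power: Q = Im(S) = 37.55 VAR.
Step 9 — Apparent power: |S| = 48.06 VA.
Step 10 — Power factor: PF = P/|S| = 0.6242 (lagging).

(a) P = 30 W  (b) Q = 37.55 VAR  (c) S = 48.06 VA  (d) PF = 0.6242 (lagging)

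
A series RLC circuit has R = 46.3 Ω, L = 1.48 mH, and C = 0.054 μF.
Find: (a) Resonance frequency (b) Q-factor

Step 1 — Resonance condition Im(Z)=0 gives ω₀ = 1/√(LC).
Step 2 — ω₀ = 1/√(0.00148·5.4e-08) = 1.119e+05 rad/s.
Step 3 — f₀ = ω₀/(2π) = 1.78e+04 Hz.
Step 4 — Series Q: Q = ω₀L/R = 1.119e+05·0.00148/46.3 = 3.576.

(a) f₀ = 1.78e+04 Hz  (b) Q = 3.576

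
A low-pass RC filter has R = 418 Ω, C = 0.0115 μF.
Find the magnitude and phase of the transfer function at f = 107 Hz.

Step 1 — Angular frequency: ω = 2π·107 = 672.3 rad/s.
Step 2 — Transfer function: H(jω) = 1/(1 + jωRC).
Step 3 — Denominator: 1 + jωRC = 1 + j·672.3·418·1.15e-08 = 1 + j0.003232.
Step 4 — H = 1 - j0.003232.
Step 5 — Magnitude: |H| = 1 (-0.0 dB); phase: φ = -0.2°.

|H| = 1 (-0.0 dB), φ = -0.2°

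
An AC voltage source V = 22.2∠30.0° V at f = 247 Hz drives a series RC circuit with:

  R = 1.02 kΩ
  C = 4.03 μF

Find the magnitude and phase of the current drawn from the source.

Step 1 — Angular frequency: ω = 2π·f = 2π·247 = 1552 rad/s.
Step 2 — Component impedances:
  R: Z = R = 1020 Ω
  C: Z = 1/(jωC) = -j/(ω·C) = 0 - j159.9 Ω
Step 3 — Series combination: Z_total = R + C = 1020 - j159.9 Ω = 1032∠-8.9° Ω.
Step 4 — Source phasor: V = 22.2∠30.0° V = 19.23 + j11.1 V.
Step 5 — Ohm's law: I = V / Z_total = (19.23 + j11.1) / (1020 - j159.9) = 0.01673 + j0.01351 A.
Step 6 — Convert to polar: |I| = 0.0215 A, ∠I = 38.9°.

I = 0.0215∠38.9° A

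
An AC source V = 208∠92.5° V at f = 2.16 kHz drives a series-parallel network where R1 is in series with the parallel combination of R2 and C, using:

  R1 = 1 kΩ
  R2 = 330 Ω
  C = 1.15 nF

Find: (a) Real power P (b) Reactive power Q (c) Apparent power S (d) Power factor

Step 1 — Angular frequency: ω = 2π·f = 2π·2160 = 1.357e+04 rad/s.
Step 2 — Component impedances:
  R1: Z = R = 1000 Ω
  R2: Z = R = 330 Ω
  C: Z = 1/(jωC) = -j/(ω·C) = 0 - j6.407e+04 Ω
Step 3 — Parallel branch: R2 || C = 1/(1/R2 + 1/C) = 330 - j1.7 Ω.
Step 4 — Series with R1: Z_total = R1 + (R2 || C) = 1330 - j1.7 Ω = 1330∠-0.1° Ω.
Step 5 — Source phasor: V = 208∠92.5° V = -9.073 + j207.8 V.
Step 6 — Current: I = V / Z = -0.007021 + j0.1562 A = 0.1564∠92.6° A.
Step 7 — Complex power: S = V·I* = 32.53 - j0.04157 VA.
Step 8 — Real power: P = Re(S) = 32.53 W.
Step 9 — Reactive power: Q = Im(S) = -0.04157 VAR.
Step 10 — Apparent power: |S| = 32.53 VA.
Step 11 — Power factor: PF = P/|S| = 1 (leading).

(a) P = 32.53 W  (b) Q = -0.04157 VAR  (c) S = 32.53 VA  (d) PF = 1 (leading)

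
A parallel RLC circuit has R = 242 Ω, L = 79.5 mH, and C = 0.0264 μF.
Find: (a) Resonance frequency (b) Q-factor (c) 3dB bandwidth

Step 1 — Resonance: ω₀ = 1/√(LC) = 1/√(0.0795·2.64e-08) = 2.183e+04 rad/s.
Step 2 — f₀ = ω₀/(2π) = 3474 Hz.
Step 3 — Parallel Q: Q = R/(ω₀L) = 242/(2.183e+04·0.0795) = 0.1395.
Step 4 — Bandwidth: Δω = ω₀/Q = 1.565e+05 rad/s; BW = Δω/(2π) = 2.491e+04 Hz.

(a) f₀ = 3474 Hz  (b) Q = 0.1395  (c) BW = 2.491e+04 Hz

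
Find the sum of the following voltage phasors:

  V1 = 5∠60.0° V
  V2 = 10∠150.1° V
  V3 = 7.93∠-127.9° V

Step 1 — Convert each phasor to rectangular form:
  V1 = 5·(cos(60.0°) + j·sin(60.0°)) = 2.5 + j4.33 V
  V2 = 10·(cos(150.1°) + j·sin(150.1°)) = -8.669 + j4.985 V
  V3 = 7.93·(cos(-127.9°) + j·sin(-127.9°)) = -4.871 - j6.257 V
Step 2 — Sum components: V_total = -11.04 + j3.058 V.
Step 3 — Convert to polar: |V_total| = 11.46 V, ∠V_total = 164.5°.

V_total = 11.46∠164.5° V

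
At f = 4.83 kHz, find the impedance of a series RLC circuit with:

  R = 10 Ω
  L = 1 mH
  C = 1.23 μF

Step 1 — Angular frequency: ω = 2π·f = 2π·4830 = 3.035e+04 rad/s.
Step 2 — Component impedances:
  R: Z = R = 10 Ω
  L: Z = jωL = j·3.035e+04·0.001 = 0 + j30.35 Ω
  C: Z = 1/(jωC) = -j/(ω·C) = 0 - j26.79 Ω
Step 3 — Series combination: Z_total = R + L + C = 10 + j3.558 Ω = 10.61∠19.6° Ω.

Z = 10 + j3.558 Ω = 10.61∠19.6° Ω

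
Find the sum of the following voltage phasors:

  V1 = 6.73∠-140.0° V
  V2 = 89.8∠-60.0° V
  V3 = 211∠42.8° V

Step 1 — Convert each phasor to rectangular form:
  V1 = 6.73·(cos(-140.0°) + j·sin(-140.0°)) = -5.155 - j4.326 V
  V2 = 89.8·(cos(-60.0°) + j·sin(-60.0°)) = 44.9 - j77.77 V
  V3 = 211·(cos(42.8°) + j·sin(42.8°)) = 154.8 + j143.4 V
Step 2 — Sum components: V_total = 194.6 + j61.27 V.
Step 3 — Convert to polar: |V_total| = 204 V, ∠V_total = 17.5°.

V_total = 204∠17.5° V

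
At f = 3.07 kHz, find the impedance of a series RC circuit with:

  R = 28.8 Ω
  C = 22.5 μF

Step 1 — Angular frequency: ω = 2π·f = 2π·3070 = 1.929e+04 rad/s.
Step 2 — Component impedances:
  R: Z = R = 28.8 Ω
  C: Z = 1/(jωC) = -j/(ω·C) = 0 - j2.304 Ω
Step 3 — Series combination: Z_total = R + C = 28.8 - j2.304 Ω = 28.89∠-4.6° Ω.

Z = 28.8 - j2.304 Ω = 28.89∠-4.6° Ω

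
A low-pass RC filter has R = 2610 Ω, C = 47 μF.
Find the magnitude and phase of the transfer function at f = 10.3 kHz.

Step 1 — Angular frequency: ω = 2π·1.03e+04 = 6.472e+04 rad/s.
Step 2 — Transfer function: H(jω) = 1/(1 + jωRC).
Step 3 — Denominator: 1 + jωRC = 1 + j·6.472e+04·2610·4.7e-05 = 1 + j7939.
Step 4 — H = 1.587e-08 - j0.000126.
Step 5 — Magnitude: |H| = 0.000126 (-78.0 dB); phase: φ = -90.0°.

|H| = 0.000126 (-78.0 dB), φ = -90.0°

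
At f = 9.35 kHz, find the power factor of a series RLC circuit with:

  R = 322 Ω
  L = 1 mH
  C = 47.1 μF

Step 1 — Angular frequency: ω = 2π·f = 2π·9350 = 5.875e+04 rad/s.
Step 2 — Component impedances:
  R: Z = R = 322 Ω
  L: Z = jωL = j·5.875e+04·0.001 = 0 + j58.75 Ω
  C: Z = 1/(jωC) = -j/(ω·C) = 0 - j0.3614 Ω
Step 3 — Series combination: Z_total = R + L + C = 322 + j58.39 Ω = 327.3∠10.3° Ω.
Step 4 — Power factor: PF = cos(φ) = Re(Z)/|Z| = 322/327.25 = 0.984.
Step 5 — Type: Im(Z) = 58.39 ⇒ lagging (phase φ = 10.3°).

PF = 0.984 (lagging, φ = 10.3°)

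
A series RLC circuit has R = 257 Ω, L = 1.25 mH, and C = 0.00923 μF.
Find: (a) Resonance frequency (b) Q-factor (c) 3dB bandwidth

Step 1 — Resonance: ω₀ = 1/√(LC) = 1/√(0.00125·9.23e-09) = 2.944e+05 rad/s.
Step 2 — f₀ = ω₀/(2π) = 4.686e+04 Hz.
Step 3 — Series Q: Q = ω₀L/R = 2.944e+05·0.00125/257 = 1.432.
Step 4 — Bandwidth: Δω = ω₀/Q = 2.056e+05 rad/s; BW = Δω/(2π) = 3.272e+04 Hz.

(a) f₀ = 4.686e+04 Hz  (b) Q = 1.432  (c) BW = 3.272e+04 Hz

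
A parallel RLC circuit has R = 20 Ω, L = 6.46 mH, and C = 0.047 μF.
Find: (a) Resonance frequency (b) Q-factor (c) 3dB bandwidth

Step 1 — Resonance: ω₀ = 1/√(LC) = 1/√(0.00646·4.7e-08) = 5.739e+04 rad/s.
Step 2 — f₀ = ω₀/(2π) = 9134 Hz.
Step 3 — Parallel Q: Q = R/(ω₀L) = 20/(5.739e+04·0.00646) = 0.05395.
Step 4 — Bandwidth: Δω = ω₀/Q = 1.064e+06 rad/s; BW = Δω/(2π) = 1.693e+05 Hz.

(a) f₀ = 9134 Hz  (b) Q = 0.05395  (c) BW = 1.693e+05 Hz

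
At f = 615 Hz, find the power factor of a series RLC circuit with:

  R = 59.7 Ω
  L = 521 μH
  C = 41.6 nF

Step 1 — Angular frequency: ω = 2π·f = 2π·615 = 3864 rad/s.
Step 2 — Component impedances:
  R: Z = R = 59.7 Ω
  L: Z = jωL = j·3864·0.000521 = 0 + j2.013 Ω
  C: Z = 1/(jωC) = -j/(ω·C) = 0 - j6221 Ω
Step 3 — Series combination: Z_total = R + L + C = 59.7 - j6219 Ω = 6219∠-89.4° Ω.
Step 4 — Power factor: PF = cos(φ) = Re(Z)/|Z| = 59.7/6219.2 = 0.009599.
Step 5 — Type: Im(Z) = -6219 ⇒ leading (phase φ = -89.4°).

PF = 0.009599 (leading, φ = -89.4°)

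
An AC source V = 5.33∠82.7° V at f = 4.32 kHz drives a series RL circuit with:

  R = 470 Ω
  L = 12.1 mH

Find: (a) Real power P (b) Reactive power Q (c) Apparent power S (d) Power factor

Step 1 — Angular frequency: ω = 2π·f = 2π·4320 = 2.714e+04 rad/s.
Step 2 — Component impedances:
  R: Z = R = 470 Ω
  L: Z = jωL = j·2.714e+04·0.0121 = 0 + j328.4 Ω
Step 3 — Series combination: Z_total = R + L = 470 + j328.4 Ω = 573.4∠34.9° Ω.
Step 4 — Source phasor: V = 5.33∠82.7° V = 0.6773 + j5.287 V.
Step 5 — Current: I = V / Z = 0.00625 + j0.006881 A = 0.009296∠47.8° A.
Step 6 — Complex power: S = V·I* = 0.04061 + j0.02838 VA.
Step 7 — Real power: P = Re(S) = 0.04061 W.
Step 8 — Reactive power: Q = Im(S) = 0.02838 VAR.
Step 9 — Apparent power: |S| = 0.04955 VA.
Step 10 — Power factor: PF = P/|S| = 0.8197 (lagging).

(a) P = 0.04061 W  (b) Q = 0.02838 VAR  (c) S = 0.04955 VA  (d) PF = 0.8197 (lagging)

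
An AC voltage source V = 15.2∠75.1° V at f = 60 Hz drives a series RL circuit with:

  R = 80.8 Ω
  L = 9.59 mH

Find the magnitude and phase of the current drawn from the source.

Step 1 — Angular frequency: ω = 2π·f = 2π·60 = 377 rad/s.
Step 2 — Component impedances:
  R: Z = R = 80.8 Ω
  L: Z = jωL = j·377·0.00959 = 0 + j3.615 Ω
Step 3 — Series combination: Z_total = R + L = 80.8 + j3.615 Ω = 80.88∠2.6° Ω.
Step 4 — Source phasor: V = 15.2∠75.1° V = 3.908 + j14.69 V.
Step 5 — Ohm's law: I = V / Z_total = (3.908 + j14.69) / (80.8 + j3.615) = 0.05639 + j0.1793 A.
Step 6 — Convert to polar: |I| = 0.1879 A, ∠I = 72.5°.

I = 0.1879∠72.5° A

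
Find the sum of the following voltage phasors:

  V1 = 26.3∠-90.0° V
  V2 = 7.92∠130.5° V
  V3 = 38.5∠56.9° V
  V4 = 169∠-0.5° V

Step 1 — Convert each phasor to rectangular form:
  V1 = 26.3·(cos(-90.0°) + j·sin(-90.0°)) = 0 - j26.3 V
  V2 = 7.92·(cos(130.5°) + j·sin(130.5°)) = -5.144 + j6.022 V
  V3 = 38.5·(cos(56.9°) + j·sin(56.9°)) = 21.02 + j32.25 V
  V4 = 169·(cos(-0.5°) + j·sin(-0.5°)) = 169 - j1.475 V
Step 2 — Sum components: V_total = 184.9 + j10.5 V.
Step 3 — Convert to polar: |V_total| = 185.2 V, ∠V_total = 3.3°.

V_total = 185.2∠3.3° V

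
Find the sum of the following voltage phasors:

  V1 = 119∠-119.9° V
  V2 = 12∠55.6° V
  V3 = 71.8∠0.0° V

Step 1 — Convert each phasor to rectangular form:
  V1 = 119·(cos(-119.9°) + j·sin(-119.9°)) = -59.32 - j103.2 V
  V2 = 12·(cos(55.6°) + j·sin(55.6°)) = 6.78 + j9.901 V
  V3 = 71.8·(cos(0.0°) + j·sin(0.0°)) = 71.8 V
Step 2 — Sum components: V_total = 19.26 - j93.26 V.
Step 3 — Convert to polar: |V_total| = 95.23 V, ∠V_total = -78.3°.

V_total = 95.23∠-78.3° V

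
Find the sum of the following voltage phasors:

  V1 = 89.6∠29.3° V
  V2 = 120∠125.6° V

Step 1 — Convert each phasor to rectangular form:
  V1 = 89.6·(cos(29.3°) + j·sin(29.3°)) = 78.14 + j43.85 V
  V2 = 120·(cos(125.6°) + j·sin(125.6°)) = -69.85 + j97.57 V
Step 2 — Sum components: V_total = 8.283 + j141.4 V.
Step 3 — Convert to polar: |V_total| = 141.7 V, ∠V_total = 86.6°.

V_total = 141.7∠86.6° V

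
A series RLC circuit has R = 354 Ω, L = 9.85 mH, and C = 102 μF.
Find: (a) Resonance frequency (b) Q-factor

Step 1 — Resonance condition Im(Z)=0 gives ω₀ = 1/√(LC).
Step 2 — ω₀ = 1/√(0.00985·0.000102) = 997.7 rad/s.
Step 3 — f₀ = ω₀/(2π) = 158.8 Hz.
Step 4 — Series Q: Q = ω₀L/R = 997.7·0.00985/354 = 0.02776.

(a) f₀ = 158.8 Hz  (b) Q = 0.02776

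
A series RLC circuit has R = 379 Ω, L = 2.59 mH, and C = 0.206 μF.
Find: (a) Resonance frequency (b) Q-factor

Step 1 — Resonance condition Im(Z)=0 gives ω₀ = 1/√(LC).
Step 2 — ω₀ = 1/√(0.00259·2.06e-07) = 4.329e+04 rad/s.
Step 3 — f₀ = ω₀/(2π) = 6890 Hz.
Step 4 — Series Q: Q = ω₀L/R = 4.329e+04·0.00259/379 = 0.2959.

(a) f₀ = 6890 Hz  (b) Q = 0.2959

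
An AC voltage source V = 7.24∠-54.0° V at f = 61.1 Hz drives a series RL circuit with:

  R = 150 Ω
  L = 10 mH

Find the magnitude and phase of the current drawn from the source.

Step 1 — Angular frequency: ω = 2π·f = 2π·61.1 = 383.9 rad/s.
Step 2 — Component impedances:
  R: Z = R = 150 Ω
  L: Z = jωL = j·383.9·0.01 = 0 + j3.839 Ω
Step 3 — Series combination: Z_total = R + L = 150 + j3.839 Ω = 150∠1.5° Ω.
Step 4 — Source phasor: V = 7.24∠-54.0° V = 4.256 - j5.857 V.
Step 5 — Ohm's law: I = V / Z_total = (4.256 - j5.857) / (150 + j3.839) = 0.02735 - j0.03975 A.
Step 6 — Convert to polar: |I| = 0.04825 A, ∠I = -55.5°.

I = 0.04825∠-55.5° A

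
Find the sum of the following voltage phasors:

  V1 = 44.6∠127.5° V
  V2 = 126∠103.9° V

Step 1 — Convert each phasor to rectangular form:
  V1 = 44.6·(cos(127.5°) + j·sin(127.5°)) = -27.15 + j35.38 V
  V2 = 126·(cos(103.9°) + j·sin(103.9°)) = -30.27 + j122.3 V
Step 2 — Sum components: V_total = -57.42 + j157.7 V.
Step 3 — Convert to polar: |V_total| = 167.8 V, ∠V_total = 110.0°.

V_total = 167.8∠110.0° V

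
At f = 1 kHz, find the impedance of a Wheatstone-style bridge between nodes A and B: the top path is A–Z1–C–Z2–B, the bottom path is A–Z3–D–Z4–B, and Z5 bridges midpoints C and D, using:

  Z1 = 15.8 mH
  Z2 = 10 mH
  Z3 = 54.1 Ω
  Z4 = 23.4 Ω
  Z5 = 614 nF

Step 1 — Angular frequency: ω = 2π·f = 2π·1000 = 6283 rad/s.
Step 2 — Component impedances:
  Z1: Z = jωL = j·6283·0.0158 = 0 + j99.27 Ω
  Z2: Z = jωL = j·6283·0.01 = 0 + j62.83 Ω
  Z3: Z = R = 54.1 Ω
  Z4: Z = R = 23.4 Ω
  Z5: Z = 1/(jωC) = -j/(ω·C) = 0 - j259.2 Ω
Step 3 — Bridge requires nodal analysis (the Z5 bridge couples midpoints C and D, so the two paths cannot be reduced to a simple series/parallel combination). Setting node B to ground and injecting 1 A at node A, the 3-node admittance system at A, C, D solves to V_A = Z_AB = 63.2 + j30.05 Ω = 69.98∠25.4° Ω.

Z = 63.2 + j30.05 Ω = 69.98∠25.4° Ω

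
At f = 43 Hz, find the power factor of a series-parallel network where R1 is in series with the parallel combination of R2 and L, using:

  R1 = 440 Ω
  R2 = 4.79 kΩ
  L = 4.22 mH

Step 1 — Angular frequency: ω = 2π·f = 2π·43 = 270.2 rad/s.
Step 2 — Component impedances:
  R1: Z = R = 440 Ω
  R2: Z = R = 4790 Ω
  L: Z = jωL = j·270.2·0.00422 = 0 + j1.14 Ω
Step 3 — Parallel branch: R2 || L = 1/(1/R2 + 1/L) = 0.0002714 + j1.14 Ω.
Step 4 — Series with R1: Z_total = R1 + (R2 || L) = 440 + j1.14 Ω = 440∠0.1° Ω.
Step 5 — Power factor: PF = cos(φ) = Re(Z)/|Z| = 440/440 = 1.
Step 6 — Type: Im(Z) = 1.14 ⇒ lagging (phase φ = 0.1°).

PF = 1 (lagging, φ = 0.1°)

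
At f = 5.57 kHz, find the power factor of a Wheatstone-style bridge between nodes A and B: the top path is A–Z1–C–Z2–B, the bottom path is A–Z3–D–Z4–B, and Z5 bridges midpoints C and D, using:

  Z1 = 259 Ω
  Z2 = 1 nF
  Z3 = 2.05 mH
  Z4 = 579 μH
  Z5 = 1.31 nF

Step 1 — Angular frequency: ω = 2π·f = 2π·5570 = 3.5e+04 rad/s.
Step 2 — Component impedances:
  Z1: Z = R = 259 Ω
  Z2: Z = 1/(jωC) = -j/(ω·C) = 0 - j2.857e+04 Ω
  Z3: Z = jωL = j·3.5e+04·0.00205 = 0 + j71.74 Ω
  Z4: Z = jωL = j·3.5e+04·0.000579 = 0 + j20.26 Ω
  Z5: Z = 1/(jωC) = -j/(ω·C) = 0 - j2.181e+04 Ω
Step 3 — Bridge requires nodal analysis (the Z5 bridge couples midpoints C and D, so the two paths cannot be reduced to a simple series/parallel combination). Setting node B to ground and injecting 1 A at node A, the 3-node admittance system at A, C, D solves to V_A = Z_AB = 0.01111 + j92.54 Ω = 92.54∠90.0° Ω.
Step 4 — Power factor: PF = cos(φ) = Re(Z)/|Z| = 0.011105/92.543 = 0.00012.
Step 5 — Type: Im(Z) = 92.54 ⇒ lagging (phase φ = 90.0°).

PF = 0.00012 (lagging, φ = 90.0°)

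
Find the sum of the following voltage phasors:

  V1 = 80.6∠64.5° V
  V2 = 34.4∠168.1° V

Step 1 — Convert each phasor to rectangular form:
  V1 = 80.6·(cos(64.5°) + j·sin(64.5°)) = 34.7 + j72.75 V
  V2 = 34.4·(cos(168.1°) + j·sin(168.1°)) = -33.66 + j7.093 V
Step 2 — Sum components: V_total = 1.038 + j79.84 V.
Step 3 — Convert to polar: |V_total| = 79.85 V, ∠V_total = 89.3°.

V_total = 79.85∠89.3° V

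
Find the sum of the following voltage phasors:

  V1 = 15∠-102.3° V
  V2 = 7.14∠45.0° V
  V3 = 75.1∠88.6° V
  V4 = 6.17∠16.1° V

Step 1 — Convert each phasor to rectangular form:
  V1 = 15·(cos(-102.3°) + j·sin(-102.3°)) = -3.195 - j14.66 V
  V2 = 7.14·(cos(45.0°) + j·sin(45.0°)) = 5.049 + j5.049 V
  V3 = 75.1·(cos(88.6°) + j·sin(88.6°)) = 1.835 + j75.08 V
  V4 = 6.17·(cos(16.1°) + j·sin(16.1°)) = 5.928 + j1.711 V
Step 2 — Sum components: V_total = 9.616 + j67.18 V.
Step 3 — Convert to polar: |V_total| = 67.87 V, ∠V_total = 81.9°.

V_total = 67.87∠81.9° V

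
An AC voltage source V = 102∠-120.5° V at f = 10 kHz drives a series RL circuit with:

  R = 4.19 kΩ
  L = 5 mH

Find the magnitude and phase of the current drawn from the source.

Step 1 — Angular frequency: ω = 2π·f = 2π·1e+04 = 6.283e+04 rad/s.
Step 2 — Component impedances:
  R: Z = R = 4190 Ω
  L: Z = jωL = j·6.283e+04·0.005 = 0 + j314.2 Ω
Step 3 — Series combination: Z_total = R + L = 4190 + j314.2 Ω = 4202∠4.3° Ω.
Step 4 — Source phasor: V = 102∠-120.5° V = -51.77 - j87.89 V.
Step 5 — Ohm's law: I = V / Z_total = (-51.77 - j87.89) / (4190 + j314.2) = -0.01385 - j0.01994 A.
Step 6 — Convert to polar: |I| = 0.02428 A, ∠I = -124.8°.

I = 0.02428∠-124.8° A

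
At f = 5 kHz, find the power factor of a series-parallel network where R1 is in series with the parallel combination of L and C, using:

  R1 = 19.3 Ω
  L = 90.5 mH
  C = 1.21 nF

Step 1 — Angular frequency: ω = 2π·f = 2π·5000 = 3.142e+04 rad/s.
Step 2 — Component impedances:
  R1: Z = R = 19.3 Ω
  L: Z = jωL = j·3.142e+04·0.0905 = 0 + j2843 Ω
  C: Z = 1/(jωC) = -j/(ω·C) = 0 - j2.631e+04 Ω
Step 3 — Parallel branch: L || C = 1/(1/L + 1/C) = 0 + j3188 Ω.
Step 4 — Series with R1: Z_total = R1 + (L || C) = 19.3 + j3188 Ω = 3188∠89.7° Ω.
Step 5 — Power factor: PF = cos(φ) = Re(Z)/|Z| = 19.3/3188 = 0.006054.
Step 6 — Type: Im(Z) = 3188 ⇒ lagging (phase φ = 89.7°).

PF = 0.006054 (lagging, φ = 89.7°)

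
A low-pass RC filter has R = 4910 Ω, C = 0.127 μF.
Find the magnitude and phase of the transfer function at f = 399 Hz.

Step 1 — Angular frequency: ω = 2π·399 = 2507 rad/s.
Step 2 — Transfer function: H(jω) = 1/(1 + jωRC).
Step 3 — Denominator: 1 + jωRC = 1 + j·2507·4910·1.27e-07 = 1 + j1.563.
Step 4 — H = 0.2904 - j0.4539.
Step 5 — Magnitude: |H| = 0.5389 (-5.4 dB); phase: φ = -57.4°.

|H| = 0.5389 (-5.4 dB), φ = -57.4°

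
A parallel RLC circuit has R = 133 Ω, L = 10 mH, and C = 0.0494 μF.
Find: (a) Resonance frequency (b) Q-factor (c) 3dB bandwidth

Step 1 — Resonance: ω₀ = 1/√(LC) = 1/√(0.01·4.94e-08) = 4.499e+04 rad/s.
Step 2 — f₀ = ω₀/(2π) = 7161 Hz.
Step 3 — Parallel Q: Q = R/(ω₀L) = 133/(4.499e+04·0.01) = 0.2956.
Step 4 — Bandwidth: Δω = ω₀/Q = 1.522e+05 rad/s; BW = Δω/(2π) = 2.422e+04 Hz.

(a) f₀ = 7161 Hz  (b) Q = 0.2956  (c) BW = 2.422e+04 Hz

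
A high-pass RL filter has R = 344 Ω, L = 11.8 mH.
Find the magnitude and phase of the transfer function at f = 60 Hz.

Step 1 — Angular frequency: ω = 2π·60 = 377 rad/s.
Step 2 — Transfer function: H(jω) = jωL/(R + jωL).
Step 3 — Numerator jωL = j·4.448; denominator R + jωL = 344 + j4.448.
Step 4 — H = 0.0001672 + j0.01293.
Step 5 — Magnitude: |H| = 0.01293 (-37.8 dB); phase: φ = 89.3°.

|H| = 0.01293 (-37.8 dB), φ = 89.3°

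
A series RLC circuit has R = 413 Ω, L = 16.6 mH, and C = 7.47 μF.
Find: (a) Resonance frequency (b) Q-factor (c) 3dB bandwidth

Step 1 — Resonance: ω₀ = 1/√(LC) = 1/√(0.0166·7.47e-06) = 2840 rad/s.
Step 2 — f₀ = ω₀/(2π) = 452 Hz.
Step 3 — Series Q: Q = ω₀L/R = 2840·0.0166/413 = 0.1141.
Step 4 — Bandwidth: Δω = ω₀/Q = 2.488e+04 rad/s; BW = Δω/(2π) = 3960 Hz.

(a) f₀ = 452 Hz  (b) Q = 0.1141  (c) BW = 3960 Hz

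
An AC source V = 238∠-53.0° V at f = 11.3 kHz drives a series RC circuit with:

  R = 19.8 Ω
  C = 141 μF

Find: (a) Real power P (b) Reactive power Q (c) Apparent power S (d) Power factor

Step 1 — Angular frequency: ω = 2π·f = 2π·1.13e+04 = 7.1e+04 rad/s.
Step 2 — Component impedances:
  R: Z = R = 19.8 Ω
  C: Z = 1/(jωC) = -j/(ω·C) = 0 - j0.09989 Ω
Step 3 — Series combination: Z_total = R + C = 19.8 - j0.09989 Ω = 19.8∠-0.3° Ω.
Step 4 — Source phasor: V = 238∠-53.0° V = 143.2 - j190.1 V.
Step 5 — Current: I = V / Z = 7.282 - j9.563 A = 12.02∠-52.7° A.
Step 6 — Complex power: S = V·I* = 2861 - j14.43 VA.
Step 7 — Real power: P = Re(S) = 2861 W.
Step 8 — Reactive power: Q = Im(S) = -14.43 VAR.
Step 9 — Apparent power: |S| = 2861 VA.
Step 10 — Power factor: PF = P/|S| = 1 (leading).

(a) P = 2861 W  (b) Q = -14.43 VAR  (c) S = 2861 VA  (d) PF = 1 (leading)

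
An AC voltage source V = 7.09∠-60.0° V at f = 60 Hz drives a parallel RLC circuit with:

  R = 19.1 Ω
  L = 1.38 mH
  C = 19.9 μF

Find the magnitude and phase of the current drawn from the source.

Step 1 — Angular frequency: ω = 2π·f = 2π·60 = 377 rad/s.
Step 2 — Component impedances:
  R: Z = R = 19.1 Ω
  L: Z = jωL = j·377·0.00138 = 0 + j0.5202 Ω
  C: Z = 1/(jωC) = -j/(ω·C) = 0 - j133.3 Ω
Step 3 — Parallel combination: 1/Z_total = 1/R + 1/L + 1/C; Z_total = 0.01427 + j0.5219 Ω = 0.5221∠88.4° Ω.
Step 4 — Source phasor: V = 7.09∠-60.0° V = 3.545 - j6.14 V.
Step 5 — Ohm's law: I = V / Z_total = (3.545 - j6.14) / (0.01427 + j0.5219) = -11.57 - j7.109 A.
Step 6 — Convert to polar: |I| = 13.58 A, ∠I = -148.4°.

I = 13.58∠-148.4° A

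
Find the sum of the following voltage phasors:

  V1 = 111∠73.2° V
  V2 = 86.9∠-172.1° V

Step 1 — Convert each phasor to rectangular form:
  V1 = 111·(cos(73.2°) + j·sin(73.2°)) = 32.08 + j106.3 V
  V2 = 86.9·(cos(-172.1°) + j·sin(-172.1°)) = -86.08 - j11.94 V
Step 2 — Sum components: V_total = -53.99 + j94.32 V.
Step 3 — Convert to polar: |V_total| = 108.7 V, ∠V_total = 119.8°.

V_total = 108.7∠119.8° V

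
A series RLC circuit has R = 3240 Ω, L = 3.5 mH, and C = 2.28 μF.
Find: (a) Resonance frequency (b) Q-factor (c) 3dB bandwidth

Step 1 — Resonance condition Im(Z)=0 gives ω₀ = 1/√(LC).
Step 2 — ω₀ = 1/√(0.0035·2.28e-06) = 1.119e+04 rad/s.
Step 3 — f₀ = ω₀/(2π) = 1782 Hz.
Step 4 — Series Q: Q = ω₀L/R = 1.119e+04·0.0035/3240 = 0.01209.
Step 5 — 3dB bandwidth: Δω = ω₀/Q = 9.257e+05 rad/s; BW = Δω/(2π) = 1.473e+05 Hz.

(a) f₀ = 1782 Hz  (b) Q = 0.01209  (c) BW = 1.473e+05 Hz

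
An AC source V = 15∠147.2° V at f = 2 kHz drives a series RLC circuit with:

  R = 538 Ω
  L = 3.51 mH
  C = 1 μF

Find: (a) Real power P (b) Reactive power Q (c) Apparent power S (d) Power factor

Step 1 — Angular frequency: ω = 2π·f = 2π·2000 = 1.257e+04 rad/s.
Step 2 — Component impedances:
  R: Z = R = 538 Ω
  L: Z = jωL = j·1.257e+04·0.00351 = 0 + j44.11 Ω
  C: Z = 1/(jωC) = -j/(ω·C) = 0 - j79.58 Ω
Step 3 — Series combination: Z_total = R + L + C = 538 - j35.47 Ω = 539.2∠-3.8° Ω.
Step 4 — Source phasor: V = 15∠147.2° V = -12.61 + j8.126 V.
Step 5 — Current: I = V / Z = -0.02433 + j0.0135 A = 0.02782∠151.0° A.
Step 6 — Complex power: S = V·I* = 0.4164 - j0.02745 VA.
Step 7 — Real power: P = Re(S) = 0.4164 W.
Step 8 — Reactive power: Q = Im(S) = -0.02745 VAR.
Step 9 — Apparent power: |S| = 0.4173 VA.
Step 10 — Power factor: PF = P/|S| = 0.9978 (leading).

(a) P = 0.4164 W  (b) Q = -0.02745 VAR  (c) S = 0.4173 VA  (d) PF = 0.9978 (leading)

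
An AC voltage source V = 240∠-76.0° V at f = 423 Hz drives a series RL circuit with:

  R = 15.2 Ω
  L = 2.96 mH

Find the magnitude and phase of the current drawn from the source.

Step 1 — Angular frequency: ω = 2π·f = 2π·423 = 2658 rad/s.
Step 2 — Component impedances:
  R: Z = R = 15.2 Ω
  L: Z = jωL = j·2658·0.00296 = 0 + j7.867 Ω
Step 3 — Series combination: Z_total = R + L = 15.2 + j7.867 Ω = 17.12∠27.4° Ω.
Step 4 — Source phasor: V = 240∠-76.0° V = 58.06 - j232.9 V.
Step 5 — Ohm's law: I = V / Z_total = (58.06 - j232.9) / (15.2 + j7.867) = -3.241 - j13.64 A.
Step 6 — Convert to polar: |I| = 14.02 A, ∠I = -103.4°.

I = 14.02∠-103.4° A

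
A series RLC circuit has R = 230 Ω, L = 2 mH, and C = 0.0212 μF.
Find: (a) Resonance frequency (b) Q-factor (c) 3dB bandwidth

Step 1 — Resonance: ω₀ = 1/√(LC) = 1/√(0.002·2.12e-08) = 1.536e+05 rad/s.
Step 2 — f₀ = ω₀/(2π) = 2.444e+04 Hz.
Step 3 — Series Q: Q = ω₀L/R = 1.536e+05·0.002/230 = 1.335.
Step 4 — Bandwidth: Δω = ω₀/Q = 1.15e+05 rad/s; BW = Δω/(2π) = 1.83e+04 Hz.

(a) f₀ = 2.444e+04 Hz  (b) Q = 1.335  (c) BW = 1.83e+04 Hz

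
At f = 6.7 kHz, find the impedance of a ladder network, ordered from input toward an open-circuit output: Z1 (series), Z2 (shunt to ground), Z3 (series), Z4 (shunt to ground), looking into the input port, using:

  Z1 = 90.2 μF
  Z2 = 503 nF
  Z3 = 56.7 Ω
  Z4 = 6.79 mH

Step 1 — Angular frequency: ω = 2π·f = 2π·6700 = 4.21e+04 rad/s.
Step 2 — Component impedances:
  Z1: Z = 1/(jωC) = -j/(ω·C) = 0 - j0.2634 Ω
  Z2: Z = 1/(jωC) = -j/(ω·C) = 0 - j47.23 Ω
  Z3: Z = R = 56.7 Ω
  Z4: Z = jωL = j·4.21e+04·0.00679 = 0 + j285.8 Ω
Step 3 — Ladder network (open output): work backward from the far end, alternating series and parallel combinations. Z_in = 2.102 - j56.34 Ω = 56.38∠-87.9° Ω.

Z = 2.102 - j56.34 Ω = 56.38∠-87.9° Ω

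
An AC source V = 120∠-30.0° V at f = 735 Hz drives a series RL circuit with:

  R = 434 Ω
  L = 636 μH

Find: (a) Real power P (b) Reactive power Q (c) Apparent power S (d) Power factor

Step 1 — Angular frequency: ω = 2π·f = 2π·735 = 4618 rad/s.
Step 2 — Component impedances:
  R: Z = R = 434 Ω
  L: Z = jωL = j·4618·0.000636 = 0 + j2.937 Ω
Step 3 — Series combination: Z_total = R + L = 434 + j2.937 Ω = 434∠0.4° Ω.
Step 4 — Source phasor: V = 120∠-30.0° V = 103.9 - j60 V.
Step 5 — Current: I = V / Z = 0.2385 - j0.1399 A = 0.2765∠-30.4° A.
Step 6 — Complex power: S = V·I* = 33.18 + j0.2245 VA.
Step 7 — Real power: P = Re(S) = 33.18 W.
Step 8 — Reactive power: Q = Im(S) = 0.2245 VAR.
Step 9 — Apparent power: |S| = 33.18 VA.
Step 10 — Power factor: PF = P/|S| = 1 (lagging).

(a) P = 33.18 W  (b) Q = 0.2245 VAR  (c) S = 33.18 VA  (d) PF = 1 (lagging)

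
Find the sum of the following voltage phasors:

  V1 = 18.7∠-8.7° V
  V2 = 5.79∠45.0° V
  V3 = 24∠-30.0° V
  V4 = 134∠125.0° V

Step 1 — Convert each phasor to rectangular form:
  V1 = 18.7·(cos(-8.7°) + j·sin(-8.7°)) = 18.48 - j2.829 V
  V2 = 5.79·(cos(45.0°) + j·sin(45.0°)) = 4.094 + j4.094 V
  V3 = 24·(cos(-30.0°) + j·sin(-30.0°)) = 20.78 - j12 V
  V4 = 134·(cos(125.0°) + j·sin(125.0°)) = -76.86 + j109.8 V
Step 2 — Sum components: V_total = -33.5 + j99.03 V.
Step 3 — Convert to polar: |V_total| = 104.5 V, ∠V_total = 108.7°.

V_total = 104.5∠108.7° V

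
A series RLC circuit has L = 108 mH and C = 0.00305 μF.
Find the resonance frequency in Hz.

Step 1 — Resonance condition Im(Z)=0 gives ω₀ = 1/√(LC).
Step 2 — ω₀ = 1/√(0.108·3.05e-09) = 5.51e+04 rad/s.
Step 3 — f₀ = ω₀/(2π) = 8769 Hz.

f₀ = 8769 Hz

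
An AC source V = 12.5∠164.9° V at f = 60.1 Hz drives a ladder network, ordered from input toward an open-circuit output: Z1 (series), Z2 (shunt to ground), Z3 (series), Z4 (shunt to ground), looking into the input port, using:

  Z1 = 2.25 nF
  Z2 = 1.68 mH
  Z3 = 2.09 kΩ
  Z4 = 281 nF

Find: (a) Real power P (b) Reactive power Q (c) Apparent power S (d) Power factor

Step 1 — Angular frequency: ω = 2π·f = 2π·60.1 = 377.6 rad/s.
Step 2 — Component impedances:
  Z1: Z = 1/(jωC) = -j/(ω·C) = 0 - j1.177e+06 Ω
  Z2: Z = jωL = j·377.6·0.00168 = 0 + j0.6344 Ω
  Z3: Z = R = 2090 Ω
  Z4: Z = 1/(jωC) = -j/(ω·C) = 0 - j9424 Ω
Step 3 — Ladder network (open output): work backward from the far end, alternating series and parallel combinations. Z_in = 0 - j1.177e+06 Ω = 1.177e+06∠-90.0° Ω.
Step 4 — Source phasor: V = 12.5∠164.9° V = -12.07 + j3.256 V.
Step 5 — Current: I = V / Z = -2.767e-06 - j1.025e-05 A = 1.062e-05∠-105.1° A.
Step 6 — Complex power: S = V·I* = 0 - j0.0001328 VA.
Step 7 — Real power: P = Re(S) = 0 W.
Step 8 — Reactive power: Q = Im(S) = -0.0001328 VAR.
Step 9 — Apparent power: |S| = 0.0001328 VA.
Step 10 — Power factor: PF = P/|S| = 0 (leading).

(a) P = 0 W  (b) Q = -0.0001328 VAR  (c) S = 0.0001328 VA  (d) PF = 0 (leading)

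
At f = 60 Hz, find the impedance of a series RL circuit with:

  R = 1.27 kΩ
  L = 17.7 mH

Step 1 — Angular frequency: ω = 2π·f = 2π·60 = 377 rad/s.
Step 2 — Component impedances:
  R: Z = R = 1270 Ω
  L: Z = jωL = j·377·0.0177 = 0 + j6.673 Ω
Step 3 — Series combination: Z_total = R + L = 1270 + j6.673 Ω = 1270∠0.3° Ω.

Z = 1270 + j6.673 Ω = 1270∠0.3° Ω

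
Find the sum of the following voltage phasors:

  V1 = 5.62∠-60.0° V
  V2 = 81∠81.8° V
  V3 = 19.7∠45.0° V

Step 1 — Convert each phasor to rectangular form:
  V1 = 5.62·(cos(-60.0°) + j·sin(-60.0°)) = 2.81 - j4.867 V
  V2 = 81·(cos(81.8°) + j·sin(81.8°)) = 11.55 + j80.17 V
  V3 = 19.7·(cos(45.0°) + j·sin(45.0°)) = 13.93 + j13.93 V
Step 2 — Sum components: V_total = 28.29 + j89.23 V.
Step 3 — Convert to polar: |V_total| = 93.61 V, ∠V_total = 72.4°.

V_total = 93.61∠72.4° V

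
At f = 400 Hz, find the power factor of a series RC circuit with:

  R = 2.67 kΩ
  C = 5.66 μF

Step 1 — Angular frequency: ω = 2π·f = 2π·400 = 2513 rad/s.
Step 2 — Component impedances:
  R: Z = R = 2670 Ω
  C: Z = 1/(jωC) = -j/(ω·C) = 0 - j70.3 Ω
Step 3 — Series combination: Z_total = R + C = 2670 - j70.3 Ω = 2671∠-1.5° Ω.
Step 4 — Power factor: PF = cos(φ) = Re(Z)/|Z| = 2670/2670.9 = 0.9997.
Step 5 — Type: Im(Z) = -70.3 ⇒ leading (phase φ = -1.5°).

PF = 0.9997 (leading, φ = -1.5°)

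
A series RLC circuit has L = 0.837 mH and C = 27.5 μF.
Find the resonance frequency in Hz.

Step 1 — Resonance condition Im(Z)=0 gives ω₀ = 1/√(LC).
Step 2 — ω₀ = 1/√(0.000837·2.75e-05) = 6591 rad/s.
Step 3 — f₀ = ω₀/(2π) = 1049 Hz.

f₀ = 1049 Hz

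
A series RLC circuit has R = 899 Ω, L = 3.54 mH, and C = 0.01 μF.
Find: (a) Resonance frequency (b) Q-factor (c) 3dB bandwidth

Step 1 — Resonance: ω₀ = 1/√(LC) = 1/√(0.00354·1e-08) = 1.681e+05 rad/s.
Step 2 — f₀ = ω₀/(2π) = 2.675e+04 Hz.
Step 3 — Series Q: Q = ω₀L/R = 1.681e+05·0.00354/899 = 0.6618.
Step 4 — Bandwidth: Δω = ω₀/Q = 2.54e+05 rad/s; BW = Δω/(2π) = 4.042e+04 Hz.

(a) f₀ = 2.675e+04 Hz  (b) Q = 0.6618  (c) BW = 4.042e+04 Hz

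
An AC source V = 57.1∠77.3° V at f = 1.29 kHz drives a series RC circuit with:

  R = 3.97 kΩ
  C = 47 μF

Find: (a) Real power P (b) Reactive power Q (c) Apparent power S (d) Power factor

Step 1 — Angular frequency: ω = 2π·f = 2π·1290 = 8105 rad/s.
Step 2 — Component impedances:
  R: Z = R = 3970 Ω
  C: Z = 1/(jωC) = -j/(ω·C) = 0 - j2.625 Ω
Step 3 — Series combination: Z_total = R + C = 3970 - j2.625 Ω = 3970∠-0.0° Ω.
Step 4 — Source phasor: V = 57.1∠77.3° V = 12.55 + j55.7 V.
Step 5 — Current: I = V / Z = 0.003153 + j0.01403 A = 0.01438∠77.3° A.
Step 6 — Complex power: S = V·I* = 0.8213 - j0.000543 VA.
Step 7 — Real power: P = Re(S) = 0.8213 W.
Step 8 — Reactive power: Q = Im(S) = -0.000543 VAR.
Step 9 — Apparent power: |S| = 0.8213 VA.
Step 10 — Power factor: PF = P/|S| = 1 (leading).

(a) P = 0.8213 W  (b) Q = -0.000543 VAR  (c) S = 0.8213 VA  (d) PF = 1 (leading)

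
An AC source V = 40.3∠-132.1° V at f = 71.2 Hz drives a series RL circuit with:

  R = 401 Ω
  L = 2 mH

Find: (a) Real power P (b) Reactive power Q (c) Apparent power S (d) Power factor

Step 1 — Angular frequency: ω = 2π·f = 2π·71.2 = 447.4 rad/s.
Step 2 — Component impedances:
  R: Z = R = 401 Ω
  L: Z = jωL = j·447.4·0.002 = 0 + j0.8947 Ω
Step 3 — Series combination: Z_total = R + L = 401 + j0.8947 Ω = 401∠0.1° Ω.
Step 4 — Source phasor: V = 40.3∠-132.1° V = -27.02 - j29.9 V.
Step 5 — Current: I = V / Z = -0.06754 - j0.07442 A = 0.1005∠-132.2° A.
Step 6 — Complex power: S = V·I* = 4.05 + j0.009037 VA.
Step 7 — Real power: P = Re(S) = 4.05 W.
Step 8 — Reactive power: Q = Im(S) = 0.009037 VAR.
Step 9 — Apparent power: |S| = 4.05 VA.
Step 10 — Power factor: PF = P/|S| = 1 (lagging).

(a) P = 4.05 W  (b) Q = 0.009037 VAR  (c) S = 4.05 VA  (d) PF = 1 (lagging)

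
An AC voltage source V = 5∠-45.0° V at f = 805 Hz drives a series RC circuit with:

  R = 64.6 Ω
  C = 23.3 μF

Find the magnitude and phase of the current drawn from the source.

Step 1 — Angular frequency: ω = 2π·f = 2π·805 = 5058 rad/s.
Step 2 — Component impedances:
  R: Z = R = 64.6 Ω
  C: Z = 1/(jωC) = -j/(ω·C) = 0 - j8.485 Ω
Step 3 — Series combination: Z_total = R + C = 64.6 - j8.485 Ω = 65.15∠-7.5° Ω.
Step 4 — Source phasor: V = 5∠-45.0° V = 3.536 - j3.536 V.
Step 5 — Ohm's law: I = V / Z_total = (3.536 - j3.536) / (64.6 - j8.485) = 0.06087 - j0.04673 A.
Step 6 — Convert to polar: |I| = 0.07674 A, ∠I = -37.5°.

I = 0.07674∠-37.5° A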